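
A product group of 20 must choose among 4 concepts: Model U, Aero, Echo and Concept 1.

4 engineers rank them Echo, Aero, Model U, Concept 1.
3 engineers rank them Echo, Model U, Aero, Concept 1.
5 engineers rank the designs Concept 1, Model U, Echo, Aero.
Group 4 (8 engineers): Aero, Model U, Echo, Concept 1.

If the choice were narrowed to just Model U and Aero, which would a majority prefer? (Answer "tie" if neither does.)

Ballots ranking Model U above Aero: 3 + 5 = 8.
Ballots ranking Aero above Model U: 20 − 8 = 12.
Aero wins the head-to-head 12–8.

Aero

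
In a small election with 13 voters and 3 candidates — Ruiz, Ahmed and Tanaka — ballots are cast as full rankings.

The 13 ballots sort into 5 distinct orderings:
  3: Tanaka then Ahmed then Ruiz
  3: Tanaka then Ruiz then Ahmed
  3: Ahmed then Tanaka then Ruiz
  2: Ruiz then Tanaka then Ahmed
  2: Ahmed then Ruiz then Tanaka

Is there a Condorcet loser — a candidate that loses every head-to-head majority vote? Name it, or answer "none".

Pairwise majorities:
Ruiz vs Ahmed: 5 to 8, Ahmed.
Ruiz vs Tanaka: 4 to 9, Tanaka.
Ahmed vs Tanaka: Ahmed preferred on 3+2 = 5 ballots; Tanaka wins 8–5.
Only Ruiz has no wins; Ruiz is the Condorcet loser.

Ruiz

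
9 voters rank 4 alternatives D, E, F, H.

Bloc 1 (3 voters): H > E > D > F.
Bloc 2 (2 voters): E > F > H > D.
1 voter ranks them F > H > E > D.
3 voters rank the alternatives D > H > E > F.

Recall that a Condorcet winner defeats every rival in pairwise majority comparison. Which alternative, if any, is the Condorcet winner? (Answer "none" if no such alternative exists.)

H

Pairwise majorities:
D vs E: E, 6–3.
D vs F: D, 6–3.
D vs H: H wins 6–3.
E vs F: E, 8–1.
E vs H: H, 7–2.
F vs H: H wins 6–3.
H defeats every rival head-to-head and is the Condorcet winner.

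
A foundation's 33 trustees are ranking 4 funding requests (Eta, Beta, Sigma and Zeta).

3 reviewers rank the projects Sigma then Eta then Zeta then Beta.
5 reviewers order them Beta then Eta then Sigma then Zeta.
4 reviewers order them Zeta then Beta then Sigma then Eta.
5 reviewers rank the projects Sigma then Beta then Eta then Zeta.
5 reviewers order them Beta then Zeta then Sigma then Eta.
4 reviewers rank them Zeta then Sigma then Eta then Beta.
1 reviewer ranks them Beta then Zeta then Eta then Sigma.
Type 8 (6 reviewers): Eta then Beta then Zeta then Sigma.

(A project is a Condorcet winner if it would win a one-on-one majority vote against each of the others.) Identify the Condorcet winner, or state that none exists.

Check each pair by majority over 33 ballots:
Eta vs Beta: 3+4+6 = 13 for Eta, 20 for Beta — Beta by 20–13.
Eta vs Sigma: Eta preferred on 5+1+6 = 12 ballots; Sigma wins 21–12.
Eta vs Zeta: Eta is ranked higher on 3+5+5+6 = 19 ballots, Zeta on 14. Eta wins 19–14.
Beta–Sigma: Beta 21–12.
Beta vs Zeta: Beta preferred on 5+5+5+1+6 = 22 ballots; Beta wins 22–11.
Sigma vs Zeta: Sigma is ranked higher on 3+5+5 = 13 ballots, Zeta on 20. Zeta wins 20–13.
Beta wins every pairwise contest, so Beta is the Condorcet winner.

Beta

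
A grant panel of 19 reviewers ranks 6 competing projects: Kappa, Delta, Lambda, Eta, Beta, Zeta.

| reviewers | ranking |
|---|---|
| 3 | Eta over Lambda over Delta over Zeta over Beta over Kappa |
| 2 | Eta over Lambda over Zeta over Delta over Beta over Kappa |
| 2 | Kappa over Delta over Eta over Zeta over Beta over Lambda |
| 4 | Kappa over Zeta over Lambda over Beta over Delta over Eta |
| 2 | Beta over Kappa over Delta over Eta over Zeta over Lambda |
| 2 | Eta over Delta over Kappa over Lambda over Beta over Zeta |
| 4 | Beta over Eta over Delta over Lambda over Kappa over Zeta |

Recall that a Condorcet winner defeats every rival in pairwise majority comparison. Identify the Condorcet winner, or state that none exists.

none

Check each pair by majority over 19 ballots:
Kappa vs Delta: Delta, 11–8.
Kappa vs Lambda: Kappa, 10–9.
Kappa vs Eta: Eta wins 11–8.
Kappa vs Beta: Beta wins 11–8.
Kappa vs Zeta: Kappa, 14–5.
Delta vs Lambda: Delta wins 10–9.
Delta–Eta: Eta 11–8.
Delta vs Beta: Beta, 10–9.
Delta vs Zeta: Delta wins 13–6.
Lambda vs Eta: Eta, 15–4.
Lambda vs Beta: Lambda wins 11–8.
Lambda–Zeta: Lambda 11–8.
Eta–Beta: Beta 10–9.
Eta–Zeta: Eta 15–4.
Beta–Zeta: Zeta 11–8.
Each project drops at least one matchup (Kappa loses to Delta; Delta loses to Eta; Lambda loses to Kappa; Eta loses to Beta; Beta loses to Lambda; Zeta loses to Kappa); the cycle Kappa → Lambda → Beta → Kappa rules out a Condorcet winner.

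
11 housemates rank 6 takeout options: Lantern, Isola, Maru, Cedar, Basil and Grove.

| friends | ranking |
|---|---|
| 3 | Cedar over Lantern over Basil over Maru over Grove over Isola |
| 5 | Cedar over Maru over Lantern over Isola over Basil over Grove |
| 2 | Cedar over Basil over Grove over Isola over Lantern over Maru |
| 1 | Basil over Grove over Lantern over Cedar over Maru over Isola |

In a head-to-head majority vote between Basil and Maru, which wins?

Ballots ranking Basil above Maru: 3 + 2 + 1 = 6.
Ballots ranking Maru above Basil: 11 − 6 = 5.
Basil wins the head-to-head 6–5.

Basil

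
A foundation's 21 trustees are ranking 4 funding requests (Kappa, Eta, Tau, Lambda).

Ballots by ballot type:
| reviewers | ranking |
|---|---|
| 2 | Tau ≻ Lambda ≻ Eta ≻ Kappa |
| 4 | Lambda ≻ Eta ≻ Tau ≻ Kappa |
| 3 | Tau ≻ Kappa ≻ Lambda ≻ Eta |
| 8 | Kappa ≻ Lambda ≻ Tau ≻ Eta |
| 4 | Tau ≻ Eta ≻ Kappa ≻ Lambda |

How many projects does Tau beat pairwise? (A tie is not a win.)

2

Tau against each rival (21 reviewers):
Tau vs Kappa: 2+4+3+4 = 13 for Tau, 8 for Kappa — Tau by 13–8.
Tau vs Eta: Tau wins 17–4.
Tau–Lambda: Lambda 12–9.
Tau beats Kappa, Eta; loses to Lambda — 2 pairwise wins.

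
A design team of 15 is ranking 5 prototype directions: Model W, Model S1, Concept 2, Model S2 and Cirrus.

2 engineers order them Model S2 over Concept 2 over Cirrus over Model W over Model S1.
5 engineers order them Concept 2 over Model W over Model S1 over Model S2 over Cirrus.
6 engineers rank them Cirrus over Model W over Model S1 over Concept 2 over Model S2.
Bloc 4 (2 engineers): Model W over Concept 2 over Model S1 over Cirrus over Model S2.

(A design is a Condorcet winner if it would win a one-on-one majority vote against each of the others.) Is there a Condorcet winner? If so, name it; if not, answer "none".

Head-to-head results (15 engineers):
Model W vs Model S1: Model W, 15–0.
Model W vs Concept 2: Model W, 8–7.
Model W vs Model S2: Model W wins 13–2.
Model W vs Cirrus: Cirrus wins 8–7.
Model S1 vs Concept 2: Concept 2, 9–6.
Model S1 vs Model S2: Model S1, 13–2.
Model S1–Cirrus: Cirrus 8–7.
Concept 2 vs Model S2: Concept 2, 13–2.
Concept 2 vs Cirrus: Concept 2 wins 9–6.
Model S2 vs Cirrus: Cirrus wins 8–7.
No design is unbeaten: Model W loses to Cirrus; Model S1 loses to Model W; Concept 2 loses to Model W; Model S2 loses to Model W; Cirrus loses to Concept 2. In particular Model W > Concept 2 > Cirrus > Model W is a majority cycle — no Condorcet winner exists.

none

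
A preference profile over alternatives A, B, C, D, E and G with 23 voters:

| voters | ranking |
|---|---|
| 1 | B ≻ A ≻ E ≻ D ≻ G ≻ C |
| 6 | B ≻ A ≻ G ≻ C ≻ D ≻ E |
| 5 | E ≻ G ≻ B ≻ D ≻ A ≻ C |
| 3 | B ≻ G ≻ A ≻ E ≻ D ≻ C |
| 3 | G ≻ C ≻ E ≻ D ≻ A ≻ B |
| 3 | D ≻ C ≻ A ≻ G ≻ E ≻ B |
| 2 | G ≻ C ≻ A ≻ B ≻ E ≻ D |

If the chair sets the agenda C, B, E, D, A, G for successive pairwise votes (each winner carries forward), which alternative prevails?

G

Round 1: C vs B — 8–15, B advances.
Round 2: B vs E — 12–11, B advances.
Round 3: B vs D — 17–6, B advances.
Round 4: B vs A — 15–8, B advances.
Round 5: B vs G — 10–13, G advances.
The agenda winner is G.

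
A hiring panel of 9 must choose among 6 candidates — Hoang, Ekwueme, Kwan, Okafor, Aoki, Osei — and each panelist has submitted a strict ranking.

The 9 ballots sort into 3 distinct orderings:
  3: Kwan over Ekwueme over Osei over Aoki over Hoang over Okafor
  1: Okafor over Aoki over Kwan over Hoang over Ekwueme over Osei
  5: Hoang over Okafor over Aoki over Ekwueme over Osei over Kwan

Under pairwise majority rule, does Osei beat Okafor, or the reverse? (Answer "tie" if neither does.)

Okafor

Ballots ranking Osei above Okafor: 3.
Ballots ranking Okafor above Osei: 9 − 3 = 6.
Okafor wins the head-to-head 6–3.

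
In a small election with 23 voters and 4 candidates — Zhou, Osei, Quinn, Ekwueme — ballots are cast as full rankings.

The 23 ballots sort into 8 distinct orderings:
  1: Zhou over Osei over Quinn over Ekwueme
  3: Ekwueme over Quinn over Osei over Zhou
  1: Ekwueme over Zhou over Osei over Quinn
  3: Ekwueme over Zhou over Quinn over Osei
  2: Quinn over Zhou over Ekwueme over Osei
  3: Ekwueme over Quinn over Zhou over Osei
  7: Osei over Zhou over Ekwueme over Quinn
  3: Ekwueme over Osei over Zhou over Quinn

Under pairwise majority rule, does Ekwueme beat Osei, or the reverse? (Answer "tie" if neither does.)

Ballots ranking Ekwueme above Osei: 3 + 1 + 3 + 2 + 3 + 3 = 15.
Ballots ranking Osei above Ekwueme: 23 − 15 = 8.
Ekwueme wins the head-to-head 15–8.

Ekwueme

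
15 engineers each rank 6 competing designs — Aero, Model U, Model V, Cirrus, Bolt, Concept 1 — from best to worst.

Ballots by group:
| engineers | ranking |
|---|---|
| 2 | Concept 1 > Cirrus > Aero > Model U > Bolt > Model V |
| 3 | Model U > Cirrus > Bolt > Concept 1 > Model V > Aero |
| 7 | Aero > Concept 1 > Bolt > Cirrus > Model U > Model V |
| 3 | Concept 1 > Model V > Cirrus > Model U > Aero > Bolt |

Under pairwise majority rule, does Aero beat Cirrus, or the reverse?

Cirrus

Ballots ranking Aero above Cirrus: 7.
Ballots ranking Cirrus above Aero: 15 − 7 = 8.
Cirrus wins the head-to-head 8–7.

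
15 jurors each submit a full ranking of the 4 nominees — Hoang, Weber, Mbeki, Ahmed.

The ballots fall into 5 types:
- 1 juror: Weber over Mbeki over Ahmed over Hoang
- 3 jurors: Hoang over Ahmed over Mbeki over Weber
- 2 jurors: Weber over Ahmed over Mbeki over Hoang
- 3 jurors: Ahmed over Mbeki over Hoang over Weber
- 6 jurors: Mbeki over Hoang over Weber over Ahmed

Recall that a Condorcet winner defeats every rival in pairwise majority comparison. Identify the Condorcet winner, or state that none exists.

none

Head-to-head results (15 jurors):
Hoang vs Weber: 3+3+6 = 12 for Hoang, 3 for Weber — Hoang by 12–3.
Hoang vs Mbeki: Hoang is ranked higher on 3 ballots, Mbeki on 12. Mbeki wins 12–3.
Hoang vs Ahmed: 9 to 6, Hoang.
Weber vs Mbeki: Weber preferred on 1+2 = 3 ballots; Mbeki wins 12–3.
Weber vs Ahmed: Weber preferred on 1+2+6 = 9 ballots; Weber wins 9–6.
Mbeki vs Ahmed: Mbeki is ranked higher on 1+6 = 7 ballots, Ahmed on 8. Ahmed wins 8–7.
Every nominee loses at least once (Hoang loses to Mbeki; Weber loses to Hoang; Mbeki loses to Ahmed; Ahmed loses to Hoang). The majority relation contains the cycle Hoang beats Ahmed beats Mbeki beats Hoang, so there is no Condorcet winner.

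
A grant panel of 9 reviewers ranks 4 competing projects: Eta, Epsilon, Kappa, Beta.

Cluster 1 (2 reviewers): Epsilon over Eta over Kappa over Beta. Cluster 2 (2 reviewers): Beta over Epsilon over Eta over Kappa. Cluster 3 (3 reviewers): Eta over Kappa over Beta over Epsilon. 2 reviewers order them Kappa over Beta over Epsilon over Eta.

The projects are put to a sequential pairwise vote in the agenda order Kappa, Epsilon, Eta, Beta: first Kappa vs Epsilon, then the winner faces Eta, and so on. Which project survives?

Round 1: Kappa vs Epsilon — 5–4, Kappa advances.
Round 2: Kappa vs Eta — 2–7, Eta advances.
Round 3: Eta vs Beta — 5–4, Eta advances.
Eta survives the agenda.

Eta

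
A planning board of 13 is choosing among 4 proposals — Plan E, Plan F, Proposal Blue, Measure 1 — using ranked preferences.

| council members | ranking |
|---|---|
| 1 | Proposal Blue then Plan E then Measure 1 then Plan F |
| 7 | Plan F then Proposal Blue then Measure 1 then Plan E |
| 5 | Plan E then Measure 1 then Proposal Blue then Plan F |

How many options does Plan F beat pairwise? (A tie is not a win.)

3

Plan F against each rival (13 council members):
Plan F vs Plan E: Plan F wins 7–6.
Plan F vs Proposal Blue: Plan F wins 7–6.
Plan F vs Measure 1: 7 for Plan F, 6 for Measure 1 — Plan F by 7–6.
Plan F beats Plan E, Proposal Blue, Measure 1 — 3 pairwise wins.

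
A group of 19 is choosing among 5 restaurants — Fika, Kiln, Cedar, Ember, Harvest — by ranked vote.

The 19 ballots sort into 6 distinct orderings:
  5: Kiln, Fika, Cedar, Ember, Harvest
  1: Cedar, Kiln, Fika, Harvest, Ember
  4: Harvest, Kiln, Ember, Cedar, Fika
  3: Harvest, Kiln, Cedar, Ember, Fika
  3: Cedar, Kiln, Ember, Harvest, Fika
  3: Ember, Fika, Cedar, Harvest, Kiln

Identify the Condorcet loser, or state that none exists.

Pairwise majorities:
Fika vs Kiln: 3 for Fika, 16 for Kiln — Kiln by 16–3.
Fika vs Cedar: Fika is ranked higher on 5+3 = 8 ballots, Cedar on 11. Cedar wins 11–8.
Fika vs Ember: Ember, 13–6.
Fika vs Harvest: 5+1+3 = 9 for Fika, 10 for Harvest — Harvest by 10–9.
Kiln vs Cedar: Kiln preferred on 5+4+3 = 12 ballots; Kiln wins 12–7.
Kiln–Ember: Kiln 16–3.
Kiln vs Harvest: Harvest wins 10–9.
Cedar vs Ember: 12 to 7, Cedar.
Cedar–Harvest: Cedar 12–7.
Ember vs Harvest: Ember wins 11–8.
Fika loses to every other restaurant — it is the Condorcet loser.

Fika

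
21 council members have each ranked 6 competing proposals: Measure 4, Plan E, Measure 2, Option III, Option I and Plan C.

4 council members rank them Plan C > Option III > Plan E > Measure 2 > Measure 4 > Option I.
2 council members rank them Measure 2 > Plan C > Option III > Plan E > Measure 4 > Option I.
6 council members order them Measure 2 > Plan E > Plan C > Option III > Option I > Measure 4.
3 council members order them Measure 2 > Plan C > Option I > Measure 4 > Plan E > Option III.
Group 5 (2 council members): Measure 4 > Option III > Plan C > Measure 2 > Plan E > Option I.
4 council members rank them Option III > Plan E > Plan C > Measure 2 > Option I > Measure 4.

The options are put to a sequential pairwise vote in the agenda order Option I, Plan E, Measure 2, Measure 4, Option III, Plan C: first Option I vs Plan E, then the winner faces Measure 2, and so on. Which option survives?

Round 1: Option I vs Plan E — 3–18, Plan E advances.
Round 2: Plan E vs Measure 2 — 8–13, Measure 2 advances.
Round 3: Measure 2 vs Measure 4 — 19–2, Measure 2 advances.
Round 4: Measure 2 vs Option III — 11–10, Measure 2 advances.
Round 5: Measure 2 vs Plan C — 11–10, Measure 2 advances.
Measure 2 survives the agenda.

Measure 2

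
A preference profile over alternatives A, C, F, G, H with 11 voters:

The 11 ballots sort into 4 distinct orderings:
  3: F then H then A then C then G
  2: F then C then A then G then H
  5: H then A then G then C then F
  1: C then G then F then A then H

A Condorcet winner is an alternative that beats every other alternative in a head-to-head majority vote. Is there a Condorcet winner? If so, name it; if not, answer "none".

none

Pairwise majorities:
A vs C: 3+5 = 8 for A, 3 for C — A by 8–3.
A vs F: A preferred on 5 ballots; F wins 6–5.
A vs G: A wins 10–1.
A vs H: A is ranked higher on 2+1 = 3 ballots, H on 8. H wins 8–3.
C vs F: 5+1 = 6 for C, 5 for F — C by 6–5.
C–G: C 6–5.
C vs H: C preferred on 2+1 = 3 ballots; H wins 8–3.
F vs G: 3+2 = 5 for F, 6 for G — G by 6–5.
F vs H: 3+2+1 = 6 for F, 5 for H — F by 6–5.
G vs H: H, 8–3.
No alternative is unbeaten: A loses to F; C loses to A; F loses to C; G loses to A; H loses to F. In particular A > C > F > A is a majority cycle — no Condorcet winner exists.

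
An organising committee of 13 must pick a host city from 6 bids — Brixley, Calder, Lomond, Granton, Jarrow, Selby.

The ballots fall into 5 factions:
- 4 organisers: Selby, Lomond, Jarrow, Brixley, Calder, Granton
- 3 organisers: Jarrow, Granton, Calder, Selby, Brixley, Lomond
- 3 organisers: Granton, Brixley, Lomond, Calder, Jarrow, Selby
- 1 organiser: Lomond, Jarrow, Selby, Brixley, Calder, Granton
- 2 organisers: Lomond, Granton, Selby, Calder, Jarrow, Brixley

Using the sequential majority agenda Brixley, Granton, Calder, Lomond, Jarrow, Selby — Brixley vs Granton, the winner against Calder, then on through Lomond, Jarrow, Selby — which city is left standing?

Round 1: Brixley vs Granton — 5–8, Granton advances.
Round 2: Granton vs Calder — 8–5, Granton advances.
Round 3: Granton vs Lomond — 6–7, Lomond advances.
Round 4: Lomond vs Jarrow — 10–3, Lomond advances.
Round 5: Lomond vs Selby — 6–7, Selby advances.
The agenda winner is Selby.

Selby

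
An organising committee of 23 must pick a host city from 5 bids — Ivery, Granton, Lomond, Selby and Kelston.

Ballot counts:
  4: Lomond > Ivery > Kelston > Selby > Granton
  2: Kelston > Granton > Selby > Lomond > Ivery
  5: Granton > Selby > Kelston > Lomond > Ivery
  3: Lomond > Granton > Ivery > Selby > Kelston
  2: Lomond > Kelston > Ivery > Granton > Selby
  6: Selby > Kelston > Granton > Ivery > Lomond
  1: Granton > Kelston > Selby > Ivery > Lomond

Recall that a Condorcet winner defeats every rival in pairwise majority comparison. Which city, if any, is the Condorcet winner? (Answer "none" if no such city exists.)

Head-to-head results (23 organisers):
Ivery vs Granton: Granton wins 17–6.
Ivery–Lomond: Lomond 16–7.
Ivery vs Selby: Selby wins 14–9.
Ivery vs Kelston: 4+3 = 7 for Ivery, 16 for Kelston — Kelston by 16–7.
Granton vs Lomond: 2+5+6+1 = 14 for Granton, 9 for Lomond — Granton by 14–9.
Granton vs Selby: 2+5+3+2+1 = 13 for Granton, 10 for Selby — Granton by 13–10.
Granton vs Kelston: 5+3+1 = 9 for Granton, 14 for Kelston — Kelston by 14–9.
Lomond vs Selby: Selby, 14–9.
Lomond vs Kelston: Kelston wins 14–9.
Selby vs Kelston: Selby is ranked higher on 5+3+6 = 14 ballots, Kelston on 9. Selby wins 14–9.
No city is unbeaten: Ivery loses to Granton; Granton loses to Kelston; Lomond loses to Granton; Selby loses to Granton; Kelston loses to Selby. In particular Granton beats Selby beats Kelston beats Granton is a majority cycle — no Condorcet winner exists.

none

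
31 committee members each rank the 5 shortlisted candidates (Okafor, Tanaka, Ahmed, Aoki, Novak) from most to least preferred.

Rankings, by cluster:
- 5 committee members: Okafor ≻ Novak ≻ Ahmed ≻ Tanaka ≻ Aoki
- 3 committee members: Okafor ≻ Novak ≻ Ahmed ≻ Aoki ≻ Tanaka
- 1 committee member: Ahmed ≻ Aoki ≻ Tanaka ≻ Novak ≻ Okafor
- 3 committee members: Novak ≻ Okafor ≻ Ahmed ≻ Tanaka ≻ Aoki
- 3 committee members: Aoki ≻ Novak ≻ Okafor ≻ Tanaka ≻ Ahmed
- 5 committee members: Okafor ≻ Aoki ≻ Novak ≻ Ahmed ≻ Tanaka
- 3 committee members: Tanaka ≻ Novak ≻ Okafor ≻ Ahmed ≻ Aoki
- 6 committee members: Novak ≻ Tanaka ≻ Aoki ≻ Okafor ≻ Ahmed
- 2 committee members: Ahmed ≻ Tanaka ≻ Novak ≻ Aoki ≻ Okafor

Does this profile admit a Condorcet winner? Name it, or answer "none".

Novak

Check each pair by majority over 31 ballots:
Okafor vs Tanaka: Okafor wins 19–12.
Okafor vs Ahmed: Okafor wins 28–3.
Okafor vs Aoki: Okafor, 19–12.
Okafor–Novak: Novak 18–13.
Tanaka vs Ahmed: Ahmed wins 19–12.
Tanaka vs Aoki: Tanaka wins 19–12.
Tanaka vs Novak: Novak wins 25–6.
Ahmed vs Aoki: Ahmed wins 17–14.
Ahmed vs Novak: Novak, 28–3.
Aoki–Novak: Novak 22–9.
Novak wins every pairwise contest, so Novak is the Condorcet winner.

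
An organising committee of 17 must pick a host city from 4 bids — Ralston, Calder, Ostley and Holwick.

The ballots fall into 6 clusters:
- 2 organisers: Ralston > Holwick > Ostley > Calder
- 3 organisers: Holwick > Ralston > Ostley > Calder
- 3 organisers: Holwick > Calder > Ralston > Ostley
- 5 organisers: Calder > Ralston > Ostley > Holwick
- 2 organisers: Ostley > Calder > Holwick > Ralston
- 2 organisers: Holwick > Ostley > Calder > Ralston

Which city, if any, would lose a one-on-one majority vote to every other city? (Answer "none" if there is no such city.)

Pairwise majorities:
Ralston vs Calder: Ralston preferred on 2+3 = 5 ballots; Calder wins 12–5.
Ralston vs Ostley: Ralston wins 13–4.
Ralston–Holwick: Holwick 10–7.
Calder vs Ostley: 8 to 9, Ostley.
Calder vs Holwick: 7 to 10, Holwick.
Ostley–Holwick: Holwick 10–7.
No city is winless: Ralston beats Ostley; Calder beats Ralston; Ostley beats Calder; Holwick beats Ralston. There is no Condorcet loser.

none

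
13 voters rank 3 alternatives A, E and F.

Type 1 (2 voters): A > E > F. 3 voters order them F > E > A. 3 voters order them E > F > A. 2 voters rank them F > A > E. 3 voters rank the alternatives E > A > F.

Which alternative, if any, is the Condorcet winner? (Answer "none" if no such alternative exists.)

Check each pair by majority over 13 ballots:
A vs E: E, 9–4.
A vs F: F, 8–5.
E vs F: E, 8–5.
E wins every pairwise contest, so E is the Condorcet winner.

E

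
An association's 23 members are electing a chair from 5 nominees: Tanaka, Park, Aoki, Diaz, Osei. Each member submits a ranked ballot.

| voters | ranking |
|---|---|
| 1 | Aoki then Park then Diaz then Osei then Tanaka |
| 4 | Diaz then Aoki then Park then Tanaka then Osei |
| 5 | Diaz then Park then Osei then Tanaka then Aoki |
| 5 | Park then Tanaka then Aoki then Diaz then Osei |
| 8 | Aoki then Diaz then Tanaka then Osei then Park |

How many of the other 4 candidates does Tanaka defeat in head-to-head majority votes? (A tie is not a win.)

1

Tanaka against each rival (23 voters):
Tanaka vs Park: 8 for Tanaka, 15 for Park — Park by 15–8.
Tanaka–Aoki: Aoki 13–10.
Tanaka vs Diaz: Tanaka preferred on 5 ballots; Diaz wins 18–5.
Tanaka vs Osei: 17 to 6, Tanaka.
Tanaka beats Osei; loses to Park, Aoki, Diaz — 1 pairwise win.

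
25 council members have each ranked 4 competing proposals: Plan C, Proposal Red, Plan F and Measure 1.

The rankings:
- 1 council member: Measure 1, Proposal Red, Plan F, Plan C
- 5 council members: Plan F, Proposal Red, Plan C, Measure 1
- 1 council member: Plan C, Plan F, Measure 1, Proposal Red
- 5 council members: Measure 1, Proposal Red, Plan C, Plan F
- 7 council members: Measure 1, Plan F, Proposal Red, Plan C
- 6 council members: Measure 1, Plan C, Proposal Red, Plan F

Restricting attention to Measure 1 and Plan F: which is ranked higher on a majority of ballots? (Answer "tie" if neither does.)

Ballots ranking Measure 1 above Plan F: 1 + 5 + 7 + 6 = 19.
Ballots ranking Plan F above Measure 1: 25 − 19 = 6.
Measure 1 wins the head-to-head 19–6.

Measure 1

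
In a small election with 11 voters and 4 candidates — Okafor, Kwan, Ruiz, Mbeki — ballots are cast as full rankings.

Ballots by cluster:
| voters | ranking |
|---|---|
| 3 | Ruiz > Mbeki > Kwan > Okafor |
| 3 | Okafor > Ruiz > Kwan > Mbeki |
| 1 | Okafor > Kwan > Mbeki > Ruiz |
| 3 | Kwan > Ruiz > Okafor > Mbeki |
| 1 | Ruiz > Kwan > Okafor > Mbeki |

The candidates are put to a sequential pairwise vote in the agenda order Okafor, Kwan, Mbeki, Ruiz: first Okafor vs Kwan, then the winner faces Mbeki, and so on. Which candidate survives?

Round 1: Okafor vs Kwan — 4–7, Kwan advances.
Round 2: Kwan vs Mbeki — 8–3, Kwan advances.
Round 3: Kwan vs Ruiz — 4–7, Ruiz advances.
Ruiz survives the agenda.

Ruiz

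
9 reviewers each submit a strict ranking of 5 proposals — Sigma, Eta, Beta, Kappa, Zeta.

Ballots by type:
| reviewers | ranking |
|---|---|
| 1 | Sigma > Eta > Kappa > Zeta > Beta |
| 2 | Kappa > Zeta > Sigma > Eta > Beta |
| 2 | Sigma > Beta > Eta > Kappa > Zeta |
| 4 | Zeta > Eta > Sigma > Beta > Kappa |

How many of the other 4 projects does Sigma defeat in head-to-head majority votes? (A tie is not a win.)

Sigma against each rival (9 reviewers):
Sigma vs Eta: 5 to 4, Sigma.
Sigma vs Beta: Sigma, 9–0.
Sigma vs Kappa: 1+2+4 = 7 for Sigma, 2 for Kappa — Sigma by 7–2.
Sigma–Zeta: Zeta 6–3.
Sigma beats Eta, Beta, Kappa; loses to Zeta — 3 pairwise wins.

3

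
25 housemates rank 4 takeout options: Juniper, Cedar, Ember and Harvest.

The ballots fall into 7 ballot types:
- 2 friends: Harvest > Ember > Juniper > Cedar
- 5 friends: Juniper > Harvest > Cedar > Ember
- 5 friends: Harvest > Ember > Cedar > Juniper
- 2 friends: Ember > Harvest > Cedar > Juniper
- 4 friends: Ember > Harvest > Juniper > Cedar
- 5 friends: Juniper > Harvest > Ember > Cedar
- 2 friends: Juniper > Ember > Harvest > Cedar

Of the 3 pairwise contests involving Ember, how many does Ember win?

Ember against each rival (25 friends):
Ember vs Juniper: Ember, 13–12.
Ember vs Cedar: Ember wins 20–5.
Ember vs Harvest: 2+4+2 = 8 for Ember, 17 for Harvest — Harvest by 17–8.
Ember beats Juniper, Cedar; loses to Harvest — 2 pairwise wins.

2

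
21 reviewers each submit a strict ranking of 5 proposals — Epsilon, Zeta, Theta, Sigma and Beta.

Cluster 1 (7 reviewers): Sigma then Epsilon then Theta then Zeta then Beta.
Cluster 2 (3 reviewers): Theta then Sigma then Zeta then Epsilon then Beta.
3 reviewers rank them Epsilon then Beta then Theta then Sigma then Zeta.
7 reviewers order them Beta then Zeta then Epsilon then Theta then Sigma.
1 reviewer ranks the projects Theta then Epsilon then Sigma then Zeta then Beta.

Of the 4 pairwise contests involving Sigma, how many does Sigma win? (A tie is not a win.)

Sigma against each rival (21 reviewers):
Sigma–Epsilon: Epsilon 11–10.
Sigma vs Zeta: Sigma preferred on 7+3+3+1 = 14 ballots; Sigma wins 14–7.
Sigma vs Theta: Theta wins 14–7.
Sigma vs Beta: Sigma, 11–10.
Sigma beats Zeta, Beta; loses to Epsilon, Theta — 2 pairwise wins.

2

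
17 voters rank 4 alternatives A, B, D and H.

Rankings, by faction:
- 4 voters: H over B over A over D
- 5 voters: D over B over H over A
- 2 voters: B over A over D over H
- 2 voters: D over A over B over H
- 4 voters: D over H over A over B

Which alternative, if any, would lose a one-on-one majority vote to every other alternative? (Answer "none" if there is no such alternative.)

A

Pairwise majorities:
A–B: B 11–6.
A vs D: 4+2 = 6 for A, 11 for D — D by 11–6.
A vs H: H wins 13–4.
B vs D: 4+2 = 6 for B, 11 for D — D by 11–6.
B vs H: 9 to 8, B.
D vs H: D wins 13–4.
A is beaten in every head-to-head and is the Condorcet loser.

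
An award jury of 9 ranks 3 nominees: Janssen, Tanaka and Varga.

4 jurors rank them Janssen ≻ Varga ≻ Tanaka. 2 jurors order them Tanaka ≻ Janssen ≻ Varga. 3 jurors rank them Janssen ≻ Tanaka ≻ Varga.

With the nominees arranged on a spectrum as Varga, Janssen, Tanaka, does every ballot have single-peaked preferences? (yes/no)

Axis positions: Varga=1, Janssen=2, Tanaka=3.
Bloc 1 (peak Janssen at position 2): ranking walks positions 2-1-3, expanding outward from the peak — single-peaked.
Bloc 2 (peak Tanaka at position 3): ranking walks positions 3-2-1, expanding outward from the peak — single-peaked.
Bloc 3 (peak Janssen at position 2): ranking walks positions 2-3-1, expanding outward from the peak — single-peaked.
Every ranking is single-peaked on this axis.

yes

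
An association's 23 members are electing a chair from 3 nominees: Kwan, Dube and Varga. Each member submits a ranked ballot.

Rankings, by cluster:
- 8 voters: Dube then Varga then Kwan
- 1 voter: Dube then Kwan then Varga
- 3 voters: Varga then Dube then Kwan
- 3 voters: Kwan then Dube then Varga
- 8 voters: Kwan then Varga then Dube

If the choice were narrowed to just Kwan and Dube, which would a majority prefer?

Dube

Ballots ranking Kwan above Dube: 3 + 8 = 11.
Ballots ranking Dube above Kwan: 23 − 11 = 12.
Dube wins the head-to-head 12–11.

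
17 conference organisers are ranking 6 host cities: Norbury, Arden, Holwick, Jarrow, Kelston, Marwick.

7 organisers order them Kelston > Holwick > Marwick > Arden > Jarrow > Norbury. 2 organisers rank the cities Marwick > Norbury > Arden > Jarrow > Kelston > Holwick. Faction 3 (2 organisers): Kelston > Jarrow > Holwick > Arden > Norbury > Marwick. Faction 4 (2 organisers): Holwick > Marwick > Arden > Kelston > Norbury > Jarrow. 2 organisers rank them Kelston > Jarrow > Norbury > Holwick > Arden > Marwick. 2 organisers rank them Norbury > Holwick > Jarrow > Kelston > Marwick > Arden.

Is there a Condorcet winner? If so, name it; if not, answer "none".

Check each pair by majority over 17 ballots:
Norbury vs Arden: Arden wins 11–6.
Norbury vs Holwick: Holwick, 11–6.
Norbury–Jarrow: Jarrow 11–6.
Norbury–Kelston: Kelston 13–4.
Norbury vs Marwick: Marwick, 11–6.
Arden vs Holwick: Holwick wins 15–2.
Arden vs Jarrow: Arden, 11–6.
Arden vs Kelston: Kelston wins 13–4.
Arden vs Marwick: Marwick wins 13–4.
Holwick vs Jarrow: Holwick wins 11–6.
Holwick vs Kelston: Kelston, 13–4.
Holwick–Marwick: Holwick 15–2.
Jarrow vs Kelston: Kelston, 13–4.
Jarrow–Marwick: Marwick 11–6.
Kelston vs Marwick: Kelston, 13–4.
Only Kelston has no losses; Kelston is the Condorcet winner.

Kelston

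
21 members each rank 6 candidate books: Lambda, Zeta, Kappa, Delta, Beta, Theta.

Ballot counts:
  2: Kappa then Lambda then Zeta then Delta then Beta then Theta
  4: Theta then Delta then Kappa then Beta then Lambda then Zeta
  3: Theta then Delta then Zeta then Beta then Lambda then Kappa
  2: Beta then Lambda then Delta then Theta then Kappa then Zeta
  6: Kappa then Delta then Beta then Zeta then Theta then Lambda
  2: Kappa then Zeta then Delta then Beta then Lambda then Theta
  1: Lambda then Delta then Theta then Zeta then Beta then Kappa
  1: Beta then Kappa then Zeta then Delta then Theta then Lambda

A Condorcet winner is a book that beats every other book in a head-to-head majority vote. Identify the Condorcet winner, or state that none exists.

Pairwise majorities:
Lambda vs Zeta: Lambda is ranked higher on 2+4+2+1 = 9 ballots, Zeta on 12. Zeta wins 12–9.
Lambda vs Kappa: Lambda is ranked higher on 3+2+1 = 6 ballots, Kappa on 15. Kappa wins 15–6.
Lambda vs Delta: Lambda is ranked higher on 2+2+1 = 5 ballots, Delta on 16. Delta wins 16–5.
Lambda vs Beta: Lambda is ranked higher on 2+1 = 3 ballots, Beta on 18. Beta wins 18–3.
Lambda vs Theta: Lambda preferred on 2+2+2+1 = 7 ballots; Theta wins 14–7.
Zeta vs Kappa: Zeta preferred on 3+1 = 4 ballots; Kappa wins 17–4.
Zeta vs Delta: 2+2+1 = 5 for Zeta, 16 for Delta — Delta by 16–5.
Zeta vs Beta: 2+3+2+1 = 8 for Zeta, 13 for Beta — Beta by 13–8.
Zeta vs Theta: Zeta is ranked higher on 2+6+2+1 = 11 ballots, Theta on 10. Zeta wins 11–10.
Kappa vs Delta: 11 to 10, Kappa.
Kappa vs Beta: Kappa is ranked higher on 2+4+6+2 = 14 ballots, Beta on 7. Kappa wins 14–7.
Kappa vs Theta: Kappa preferred on 2+6+2+1 = 11 ballots; Kappa wins 11–10.
Delta vs Beta: Delta preferred on 2+4+3+6+2+1 = 18 ballots; Delta wins 18–3.
Delta vs Theta: 2+2+6+2+1+1 = 14 for Delta, 7 for Theta — Delta by 14–7.
Beta vs Theta: 13 to 8, Beta.
Kappa beats each of Lambda, Zeta, Delta, Beta, Theta — Kappa is the Condorcet winner.

Kappa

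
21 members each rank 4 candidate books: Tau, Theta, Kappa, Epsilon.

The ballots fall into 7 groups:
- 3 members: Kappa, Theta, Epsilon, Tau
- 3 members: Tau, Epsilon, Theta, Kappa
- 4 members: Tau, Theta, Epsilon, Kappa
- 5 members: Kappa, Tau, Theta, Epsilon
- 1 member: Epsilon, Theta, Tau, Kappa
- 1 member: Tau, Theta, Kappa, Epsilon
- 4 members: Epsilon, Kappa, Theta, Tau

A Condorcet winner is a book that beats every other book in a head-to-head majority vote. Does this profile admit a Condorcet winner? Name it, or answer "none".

Check each pair by majority over 21 ballots:
Tau vs Theta: 13 to 8, Tau.
Tau vs Kappa: Tau is ranked higher on 3+4+1+1 = 9 ballots, Kappa on 12. Kappa wins 12–9.
Tau vs Epsilon: Tau is ranked higher on 3+4+5+1 = 13 ballots, Epsilon on 8. Tau wins 13–8.
Theta vs Kappa: 3+4+1+1 = 9 for Theta, 12 for Kappa — Kappa by 12–9.
Theta vs Epsilon: Theta preferred on 3+4+5+1 = 13 ballots; Theta wins 13–8.
Kappa vs Epsilon: 3+5+1 = 9 for Kappa, 12 for Epsilon — Epsilon by 12–9.
Every book loses at least once (Tau loses to Kappa; Theta loses to Tau; Kappa loses to Epsilon; Epsilon loses to Tau). The majority relation contains the cycle Tau beats Epsilon beats Kappa beats Tau, so there is no Condorcet winner.

none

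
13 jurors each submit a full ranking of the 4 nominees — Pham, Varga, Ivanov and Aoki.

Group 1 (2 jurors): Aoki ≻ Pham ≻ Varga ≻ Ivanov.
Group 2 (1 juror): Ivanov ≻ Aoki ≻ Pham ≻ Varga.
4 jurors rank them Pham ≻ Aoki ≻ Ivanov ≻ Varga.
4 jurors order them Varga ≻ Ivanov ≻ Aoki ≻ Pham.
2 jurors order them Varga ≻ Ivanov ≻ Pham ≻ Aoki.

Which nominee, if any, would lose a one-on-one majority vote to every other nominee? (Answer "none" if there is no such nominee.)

Pairwise majorities:
Pham vs Varga: Pham preferred on 2+1+4 = 7 ballots; Pham wins 7–6.
Pham vs Ivanov: Pham is ranked higher on 2+4 = 6 ballots, Ivanov on 7. Ivanov wins 7–6.
Pham–Aoki: Aoki 7–6.
Varga vs Ivanov: Varga, 8–5.
Varga vs Aoki: Varga is ranked higher on 4+2 = 6 ballots, Aoki on 7. Aoki wins 7–6.
Ivanov vs Aoki: Ivanov wins 7–6.
No nominee is winless: Pham beats Varga; Varga beats Ivanov; Ivanov beats Pham; Aoki beats Pham. There is no Condorcet loser.

none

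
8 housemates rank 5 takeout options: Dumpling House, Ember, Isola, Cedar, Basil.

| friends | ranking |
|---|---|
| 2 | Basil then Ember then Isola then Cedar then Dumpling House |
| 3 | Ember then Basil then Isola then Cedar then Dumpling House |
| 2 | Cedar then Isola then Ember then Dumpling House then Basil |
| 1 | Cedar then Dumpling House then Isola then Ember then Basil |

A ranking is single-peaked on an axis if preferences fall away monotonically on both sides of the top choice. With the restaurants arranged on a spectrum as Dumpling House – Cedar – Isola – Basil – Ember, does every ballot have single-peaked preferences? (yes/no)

Axis positions: Dumpling House=1, Cedar=2, Isola=3, Basil=4, Ember=5.
Faction 1 (peak Basil at position 4): ranking walks positions 4-5-3-2-1, expanding outward from the peak — single-peaked.
Faction 2 (peak Ember at position 5): ranking walks positions 5-4-3-2-1, expanding outward from the peak — single-peaked.
Faction 3: ranking walks positions 2-3-5-1-4; Ember is ranked above Basil even though Basil lies between Ember and the peak Cedar on the axis — preferences dip and rise again. Not single-peaked.
Faction 4: ranking walks positions 2-1-3-5-4; Ember is ranked above Basil even though Basil lies between Ember and the peak Cedar on the axis — preferences dip and rise again. Not single-peaked.
Faction 3 violates single-peakedness, so the profile is not single-peaked on this axis.

no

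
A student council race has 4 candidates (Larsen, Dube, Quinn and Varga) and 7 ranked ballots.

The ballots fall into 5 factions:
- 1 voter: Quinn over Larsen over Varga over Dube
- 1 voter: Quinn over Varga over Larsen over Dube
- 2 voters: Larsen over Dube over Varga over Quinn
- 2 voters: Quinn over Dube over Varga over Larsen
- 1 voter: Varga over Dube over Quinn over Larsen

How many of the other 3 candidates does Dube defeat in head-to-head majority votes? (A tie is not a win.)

1

Dube against each rival (7 voters):
Dube–Larsen: Larsen 4–3.
Dube vs Quinn: 2+1 = 3 for Dube, 4 for Quinn — Quinn by 4–3.
Dube–Varga: Dube 4–3.
Dube beats Varga; loses to Larsen, Quinn — 1 pairwise win.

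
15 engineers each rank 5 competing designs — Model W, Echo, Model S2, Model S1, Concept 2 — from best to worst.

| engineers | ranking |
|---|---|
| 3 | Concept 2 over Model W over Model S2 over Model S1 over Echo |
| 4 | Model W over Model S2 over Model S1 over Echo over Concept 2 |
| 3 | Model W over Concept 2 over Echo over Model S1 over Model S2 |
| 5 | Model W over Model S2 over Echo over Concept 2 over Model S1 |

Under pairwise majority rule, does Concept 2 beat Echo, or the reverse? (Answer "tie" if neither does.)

Echo

Ballots ranking Concept 2 above Echo: 3 + 3 = 6.
Ballots ranking Echo above Concept 2: 15 − 6 = 9.
Echo wins the head-to-head 9–6.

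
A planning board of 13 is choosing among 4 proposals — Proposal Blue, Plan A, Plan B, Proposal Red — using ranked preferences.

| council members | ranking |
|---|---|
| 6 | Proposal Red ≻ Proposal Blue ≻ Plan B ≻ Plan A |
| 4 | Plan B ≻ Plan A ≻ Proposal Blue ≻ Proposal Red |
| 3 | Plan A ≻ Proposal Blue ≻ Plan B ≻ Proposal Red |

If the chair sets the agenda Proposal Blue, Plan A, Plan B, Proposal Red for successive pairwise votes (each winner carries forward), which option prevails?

Plan B

Round 1: Proposal Blue vs Plan A — 6–7, Plan A advances.
Round 2: Plan A vs Plan B — 3–10, Plan B advances.
Round 3: Plan B vs Proposal Red — 7–6, Plan B advances.
Plan B survives the agenda.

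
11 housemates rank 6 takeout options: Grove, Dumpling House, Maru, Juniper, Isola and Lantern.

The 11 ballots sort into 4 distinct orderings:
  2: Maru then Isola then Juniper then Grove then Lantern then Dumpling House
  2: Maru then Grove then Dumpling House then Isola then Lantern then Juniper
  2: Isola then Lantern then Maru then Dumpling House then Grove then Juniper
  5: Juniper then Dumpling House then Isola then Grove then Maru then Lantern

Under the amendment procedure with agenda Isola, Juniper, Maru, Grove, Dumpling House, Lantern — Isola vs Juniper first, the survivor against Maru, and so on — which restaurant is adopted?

Round 1: Isola vs Juniper — 6–5, Isola advances.
Round 2: Isola vs Maru — 7–4, Isola advances.
Round 3: Isola vs Grove — 9–2, Isola advances.
Round 4: Isola vs Dumpling House — 4–7, Dumpling House advances.
Round 5: Dumpling House vs Lantern — 7–4, Dumpling House advances.
Dumpling House survives the agenda.

Dumpling House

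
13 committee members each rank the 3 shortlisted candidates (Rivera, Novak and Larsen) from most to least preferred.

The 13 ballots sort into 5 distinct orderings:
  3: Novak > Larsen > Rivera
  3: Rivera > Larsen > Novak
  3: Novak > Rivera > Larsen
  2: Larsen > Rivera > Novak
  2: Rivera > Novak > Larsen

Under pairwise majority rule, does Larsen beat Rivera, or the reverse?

Ballots ranking Larsen above Rivera: 3 + 2 = 5.
Ballots ranking Rivera above Larsen: 13 − 5 = 8.
Rivera wins the head-to-head 8–5.

Rivera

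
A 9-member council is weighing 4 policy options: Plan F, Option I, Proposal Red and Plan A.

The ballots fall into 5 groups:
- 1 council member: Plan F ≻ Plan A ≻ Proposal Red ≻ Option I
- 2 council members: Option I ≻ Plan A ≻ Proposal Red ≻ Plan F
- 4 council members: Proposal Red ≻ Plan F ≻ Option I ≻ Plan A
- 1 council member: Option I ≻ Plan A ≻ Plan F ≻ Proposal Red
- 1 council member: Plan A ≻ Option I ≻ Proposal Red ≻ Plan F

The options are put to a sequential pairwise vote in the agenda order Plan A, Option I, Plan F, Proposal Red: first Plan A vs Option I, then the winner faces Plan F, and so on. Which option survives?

Proposal Red

Round 1: Plan A vs Option I — 2–7, Option I advances.
Round 2: Option I vs Plan F — 4–5, Plan F advances.
Round 3: Plan F vs Proposal Red — 2–7, Proposal Red advances.
The agenda winner is Proposal Red.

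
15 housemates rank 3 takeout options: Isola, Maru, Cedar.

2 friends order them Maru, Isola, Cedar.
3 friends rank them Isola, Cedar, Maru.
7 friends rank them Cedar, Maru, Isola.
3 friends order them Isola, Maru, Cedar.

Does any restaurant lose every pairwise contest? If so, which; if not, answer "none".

Head-to-head results (15 friends):
Isola vs Maru: Isola is ranked higher on 3+3 = 6 ballots, Maru on 9. Maru wins 9–6.
Isola–Cedar: Isola 8–7.
Maru vs Cedar: 5 to 10, Cedar.
Each restaurant has at least one pairwise win (Isola beats Cedar; Maru beats Isola; Cedar beats Maru) — no Condorcet loser.

none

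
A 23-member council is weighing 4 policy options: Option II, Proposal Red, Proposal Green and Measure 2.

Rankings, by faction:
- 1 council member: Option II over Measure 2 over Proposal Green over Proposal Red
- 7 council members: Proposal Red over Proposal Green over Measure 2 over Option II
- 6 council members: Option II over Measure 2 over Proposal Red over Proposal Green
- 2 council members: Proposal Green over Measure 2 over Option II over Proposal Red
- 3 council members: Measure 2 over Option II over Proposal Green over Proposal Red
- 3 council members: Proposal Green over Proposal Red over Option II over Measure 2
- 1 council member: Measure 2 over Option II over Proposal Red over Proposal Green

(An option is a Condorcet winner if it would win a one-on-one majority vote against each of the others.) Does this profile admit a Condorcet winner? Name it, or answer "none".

Pairwise majorities:
Option II vs Proposal Red: 13 to 10, Option II.
Option II vs Proposal Green: 11 to 12, Proposal Green.
Option II vs Measure 2: Option II preferred on 1+6+3 = 10 ballots; Measure 2 wins 13–10.
Proposal Red vs Proposal Green: 7+6+1 = 14 for Proposal Red, 9 for Proposal Green — Proposal Red by 14–9.
Proposal Red vs Measure 2: 10 to 13, Measure 2.
Proposal Green vs Measure 2: Proposal Green is ranked higher on 7+2+3 = 12 ballots, Measure 2 on 11. Proposal Green wins 12–11.
Every option loses at least once (Option II loses to Proposal Green; Proposal Red loses to Option II; Proposal Green loses to Proposal Red; Measure 2 loses to Proposal Green). The majority relation contains the cycle Option II > Proposal Red > Proposal Green > Option II, so there is no Condorcet winner.

none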